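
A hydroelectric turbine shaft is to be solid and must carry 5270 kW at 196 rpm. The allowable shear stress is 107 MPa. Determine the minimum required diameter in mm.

ω = 2π·196/60 = 20.53 rad/s, so T = P/ω = 5270×10³ / 20.53 = 256800 N·m.
For a solid shaft τ_max = 16T/(πd³), so d = (16T/(π τ_allow))^(1/3) = (16·256800/(π·1.07×10^8))^(1/3) = 0.2303 m.

230 mm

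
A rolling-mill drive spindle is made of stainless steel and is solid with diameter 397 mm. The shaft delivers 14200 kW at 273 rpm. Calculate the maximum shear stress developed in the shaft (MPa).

ω = 2π·273/60 = 28.59 rad/s, so T = P/ω = 14200×10³ / 28.59 = 496700 N·m.
J = πd⁴/32 = π(0.397)⁴/32 = 2.439×10^-3 m⁴.
τ_max = T·r/J = 496700 × 0.199 / 2.439×10^-3 = 4.043×10^7 Pa.

40.4 MPa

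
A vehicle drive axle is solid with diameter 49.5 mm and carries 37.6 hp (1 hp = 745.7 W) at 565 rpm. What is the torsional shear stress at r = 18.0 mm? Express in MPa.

14.5 MPa

ω = 2π·565/60 = 59.17 rad/s, so T = P/ω = 37.6×745.7 / 59.17 = 473.9 N·m.
J = πd⁴/32 = π(0.0495)⁴/32 = 5.894×10^-7 m⁴.
Shear stress varies linearly with radius: τ = T·r/J = 473.9 × 0.0180 / 5.894×10^-7 = 1.447×10^7 Pa.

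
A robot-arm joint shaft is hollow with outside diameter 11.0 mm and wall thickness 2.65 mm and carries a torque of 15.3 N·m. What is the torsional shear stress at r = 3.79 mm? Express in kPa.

J = π(d_o⁴ − d_i⁴)/32 = π(0.0110⁴ − 0.00570⁴)/32 = 1.334×10^-9 m⁴.
Shear stress varies linearly with radius: τ = T·r/J = 15.30 × 0.00379 / 1.334×10^-9 = 4.348×10^7 Pa.

43500 kPa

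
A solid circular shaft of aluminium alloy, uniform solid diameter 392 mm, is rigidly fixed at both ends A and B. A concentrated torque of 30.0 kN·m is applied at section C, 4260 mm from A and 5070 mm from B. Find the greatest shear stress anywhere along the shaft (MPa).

1.38 MPa

With uniform GJ and both ends fixed, compatibility θ_AC = θ_CB gives T_A·a = T_B·b, together with T_A + T_B = T₀.
T_A = T₀·b/(a+b) = 30000·5070/9330 = 16300 N·m; T_B = 13700 N·m.
τ in each portion: τ_AC = 1.38×10^6 Pa, τ_CB = 1.16×10^6 Pa; maximum is in AC.
τ_max = T_AC·r/J = 16300·0.196/2.32×10^-3 = 1.378×10^6 Pa.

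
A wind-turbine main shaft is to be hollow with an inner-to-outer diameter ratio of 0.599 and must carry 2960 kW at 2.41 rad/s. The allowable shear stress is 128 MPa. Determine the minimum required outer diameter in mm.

383 mm

ω = 2.41 rad/s, so T = P/ω = 2960×10³ / 2.410 = 1.228e6 N·m.
For a hollow shaft with d_i/d_o = 0.599: τ_max = 16T/(π d_o³ (1−k⁴)), so d_o = [16T/(π τ_allow (1−k⁴))]^(1/3) = [16·1.228e6/(π·1.28×10^8·0.8713)]^(1/3) = 0.3828 m.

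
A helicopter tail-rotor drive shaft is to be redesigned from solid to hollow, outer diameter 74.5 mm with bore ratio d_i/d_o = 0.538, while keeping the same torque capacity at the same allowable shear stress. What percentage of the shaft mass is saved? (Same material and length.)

Equal τ_max and T ⇒ the solid shaft needs d_s³ = d_o³(1−k⁴), so d_s = 74.5·(1−0.538⁴)^(1/3) = 72.36 mm.
Area ratio A_h/A_s = d_o²(1−k²)/d_s² = (1−k²)/(1−k⁴)^(2/3) = 0.7532.
Mass saving = 1 − 0.7532 = 24.7 %.

24.7 %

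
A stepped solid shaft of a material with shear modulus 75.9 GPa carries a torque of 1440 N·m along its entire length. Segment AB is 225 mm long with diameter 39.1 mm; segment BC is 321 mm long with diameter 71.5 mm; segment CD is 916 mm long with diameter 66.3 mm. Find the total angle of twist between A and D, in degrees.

J_AB = π(0.0391)⁴/32 = 2.29×10^-7 m⁴; J_BC = π(0.0715)⁴/32 = 2.57×10^-6 m⁴; J_CD = π(0.0663)⁴/32 = 1.90×10^-6 m⁴.
θ = (T/G)·Σ L_i/J_i = (1440/75.9×10⁹)·(0.225/2.29×10^-7 + 0.321/2.57×10^-6 + 0.916/1.90×10^-6) = 0.03014 rad.

1.73°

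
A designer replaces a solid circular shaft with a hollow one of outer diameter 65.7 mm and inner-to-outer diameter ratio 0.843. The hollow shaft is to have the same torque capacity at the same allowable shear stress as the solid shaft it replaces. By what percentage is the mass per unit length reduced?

53.8 %

Equal τ_max and T ⇒ the solid shaft needs d_s³ = d_o³(1−k⁴), so d_s = 65.7·(1−0.843⁴)^(1/3) = 51.97 mm.
Area ratio A_h/A_s = d_o²(1−k²)/d_s² = (1−k²)/(1−k⁴)^(2/3) = 0.4624.
Mass saving = 1 − 0.4624 = 53.8 %.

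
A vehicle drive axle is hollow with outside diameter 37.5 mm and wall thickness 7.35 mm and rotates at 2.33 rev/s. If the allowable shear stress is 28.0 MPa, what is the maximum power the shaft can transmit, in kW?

3.66 kW

J = π(d_o⁴ − d_i⁴)/32 = π(0.0375⁴ − 0.0228⁴)/32 = 1.676×10^-7 m⁴.
T_max = τ_allow·J/r = 2.80×10^7 × 1.676×10^-7 / 0.0187 = 250.3 N·m.
ω = 2π·2.33 = 14.64 rad/s, so P_max = T_max·ω = 3664 W.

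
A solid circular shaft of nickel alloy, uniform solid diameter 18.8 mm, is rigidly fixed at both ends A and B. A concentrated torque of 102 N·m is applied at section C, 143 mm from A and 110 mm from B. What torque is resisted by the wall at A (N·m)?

With uniform GJ and both ends fixed, compatibility θ_AC = θ_CB gives T_A·a = T_B·b, together with T_A + T_B = T₀.
T_A = T₀·b/(a+b) = 102.0·110/253.0 = 44.35 N·m; T_B = 57.65 N·m.

44.3 N·m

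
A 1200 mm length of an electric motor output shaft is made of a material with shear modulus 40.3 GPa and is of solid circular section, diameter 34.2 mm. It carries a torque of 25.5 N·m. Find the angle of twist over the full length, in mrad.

J = πd⁴/32 = π(0.0342)⁴/32 = 1.343×10^-7 m⁴.
θ = T·L/(G·J) = 25.50 × 1.20 / (40.3×10⁹ × 1.343×10^-7) = 5.653×10^-3 rad.

5.65 mrad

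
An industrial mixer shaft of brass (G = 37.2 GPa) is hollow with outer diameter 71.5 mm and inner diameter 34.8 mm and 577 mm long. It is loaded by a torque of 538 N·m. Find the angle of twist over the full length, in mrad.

3.45 mrad

J = π(d_o⁴ − d_i⁴)/32 = π(0.0715⁴ − 0.0348⁴)/32 = 2.422×10^-6 m⁴.
θ = T·L/(G·J) = 538.0 × 0.577 / (37.2×10⁹ × 2.422×10^-6) = 3.446×10^-3 rad.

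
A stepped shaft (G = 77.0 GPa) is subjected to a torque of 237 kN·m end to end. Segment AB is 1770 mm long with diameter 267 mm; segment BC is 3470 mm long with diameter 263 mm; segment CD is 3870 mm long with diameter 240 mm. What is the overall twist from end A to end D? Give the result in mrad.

J_AB = π(0.267)⁴/32 = 4.99×10^-4 m⁴; J_BC = π(0.263)⁴/32 = 4.70×10^-4 m⁴; J_CD = π(0.240)⁴/32 = 3.26×10^-4 m⁴.
θ = (T/G)·Σ L_i/J_i = (237000/77.0×10⁹)·(1.77/4.99×10^-4 + 3.47/4.70×10^-4 + 3.87/3.26×10^-4) = 0.07023 rad.

70.2 mrad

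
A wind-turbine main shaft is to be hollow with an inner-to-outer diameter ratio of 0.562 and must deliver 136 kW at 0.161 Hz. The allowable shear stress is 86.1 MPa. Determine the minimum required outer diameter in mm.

ω = 2π·0.161 = 1.012 rad/s, so T = P/ω = 136×10³ / 1.012 = 134400 N·m.
For a hollow shaft with d_i/d_o = 0.562: τ_max = 16T/(π d_o³ (1−k⁴)), so d_o = [16T/(π τ_allow (1−k⁴))]^(1/3) = [16·134400/(π·8.61×10^7·0.9002)]^(1/3) = 0.2067 m.

207 mm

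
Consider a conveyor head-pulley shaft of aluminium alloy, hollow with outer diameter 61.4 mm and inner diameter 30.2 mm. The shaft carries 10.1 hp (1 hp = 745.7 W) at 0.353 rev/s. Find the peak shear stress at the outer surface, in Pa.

ω = 2π·0.353 = 2.218 rad/s, so T = P/ω = 10.1×745.7 / 2.218 = 3396 N·m.
J = π(d_o⁴ − d_i⁴)/32 = π(0.0614⁴ − 0.0302⁴)/32 = 1.314×10^-6 m⁴.
τ_max = T·r/J = 3396 × 0.0307 / 1.314×10^-6 = 7.936×10^7 Pa.

7.94e7 Pa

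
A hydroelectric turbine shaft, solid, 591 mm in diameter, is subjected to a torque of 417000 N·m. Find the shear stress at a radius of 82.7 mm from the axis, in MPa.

J = πd⁴/32 = π(0.591)⁴/32 = 0.01198 m⁴.
Shear stress varies linearly with radius: τ = T·r/J = 417000 × 0.0827 / 0.01198 = 2.879×10^6 Pa.

2.88 MPa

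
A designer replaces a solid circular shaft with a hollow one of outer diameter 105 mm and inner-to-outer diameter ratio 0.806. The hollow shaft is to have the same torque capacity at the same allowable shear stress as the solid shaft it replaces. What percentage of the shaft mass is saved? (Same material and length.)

49.5 %

Equal τ_max and T ⇒ the solid shaft needs d_s³ = d_o³(1−k⁴), so d_s = 105·(1−0.806⁴)^(1/3) = 87.46 mm.
Area ratio A_h/A_s = d_o²(1−k²)/d_s² = (1−k²)/(1−k⁴)^(2/3) = 0.5049.
Mass saving = 1 − 0.5049 = 49.5 %.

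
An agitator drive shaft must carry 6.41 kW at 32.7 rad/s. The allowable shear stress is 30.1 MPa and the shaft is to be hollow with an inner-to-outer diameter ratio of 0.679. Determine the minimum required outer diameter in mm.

ω = 32.7 rad/s, so T = P/ω = 6.41×10³ / 32.70 = 196.0 N·m.
For a hollow shaft with d_i/d_o = 0.679: τ_max = 16T/(π d_o³ (1−k⁴)), so d_o = [16T/(π τ_allow (1−k⁴))]^(1/3) = [16·196.0/(π·3.01×10^7·0.7874)]^(1/3) = 0.03479 m.

34.8 mm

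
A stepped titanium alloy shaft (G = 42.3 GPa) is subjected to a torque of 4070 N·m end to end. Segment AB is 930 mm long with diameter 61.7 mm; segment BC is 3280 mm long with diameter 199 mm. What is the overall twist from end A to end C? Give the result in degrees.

3.72°

J_AB = π(0.0617)⁴/32 = 1.42×10^-6 m⁴; J_BC = π(0.199)⁴/32 = 1.54×10^-4 m⁴.
θ = (T/G)·Σ L_i/J_i = (4070/42.3×10⁹)·(0.930/1.42×10^-6 + 3.28/1.54×10^-4) = 0.06494 rad.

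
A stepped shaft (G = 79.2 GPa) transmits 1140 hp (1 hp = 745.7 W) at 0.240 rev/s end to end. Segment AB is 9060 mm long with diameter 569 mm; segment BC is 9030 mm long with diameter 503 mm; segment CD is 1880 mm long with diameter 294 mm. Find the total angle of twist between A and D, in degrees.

1.99°

ω = 2π·0.240 = 1.508 rad/s, so T = P/ω = 1140×745.7 / 1.508 = 563700 N·m.
J_AB = π(0.569)⁴/32 = 0.0103 m⁴; J_BC = π(0.503)⁴/32 = 6.28×10^-3 m⁴; J_CD = π(0.294)⁴/32 = 7.33×10^-4 m⁴.
θ = (T/G)·Σ L_i/J_i = (563700/79.2×10⁹)·(9.06/0.0103 + 9.03/6.28×10^-3 + 1.88/7.33×10^-4) = 0.03474 rad.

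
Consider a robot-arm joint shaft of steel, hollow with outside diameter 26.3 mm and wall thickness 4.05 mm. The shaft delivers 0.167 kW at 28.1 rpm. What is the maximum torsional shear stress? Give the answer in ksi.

ω = 2π·28.1/60 = 2.943 rad/s, so T = P/ω = 0.167×10³ / 2.943 = 56.75 N·m.
J = π(d_o⁴ − d_i⁴)/32 = π(0.0263⁴ − 0.0182⁴)/32 = 3.620×10^-8 m⁴.
τ_max = T·r/J = 56.75 × 0.0132 / 3.620×10^-8 = 2.062×10^7 Pa.

2.99 ksi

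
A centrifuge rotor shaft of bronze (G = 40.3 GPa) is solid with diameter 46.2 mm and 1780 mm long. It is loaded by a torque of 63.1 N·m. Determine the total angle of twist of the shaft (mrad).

6.23 mrad

J = πd⁴/32 = π(0.0462)⁴/32 = 4.473×10^-7 m⁴.
θ = T·L/(G·J) = 63.10 × 1.78 / (40.3×10⁹ × 4.473×10^-7) = 6.231×10^-3 rad.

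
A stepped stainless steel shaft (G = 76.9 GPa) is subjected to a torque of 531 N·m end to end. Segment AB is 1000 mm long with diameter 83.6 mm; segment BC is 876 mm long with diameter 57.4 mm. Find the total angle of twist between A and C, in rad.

J_AB = π(0.0836)⁴/32 = 4.80×10^-6 m⁴; J_BC = π(0.0574)⁴/32 = 1.07×10^-6 m⁴.
θ = (T/G)·Σ L_i/J_i = (531.0/76.9×10⁹)·(1.00/4.80×10^-6 + 0.876/1.07×10^-6) = 7.116×10^-3 rad.

0.00712 rad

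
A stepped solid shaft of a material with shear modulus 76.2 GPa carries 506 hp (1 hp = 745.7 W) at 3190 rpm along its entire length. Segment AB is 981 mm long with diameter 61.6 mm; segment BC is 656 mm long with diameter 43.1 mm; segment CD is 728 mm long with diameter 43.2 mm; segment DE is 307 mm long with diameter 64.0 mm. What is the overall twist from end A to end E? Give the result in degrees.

4.20°

ω = 2π·3190/60 = 334.1 rad/s, so T = P/ω = 506×745.7 / 334.1 = 1130 N·m.
J_AB = π(0.0616)⁴/32 = 1.41×10^-6 m⁴; J_BC = π(0.0431)⁴/32 = 3.39×10^-7 m⁴; J_CD = π(0.0432)⁴/32 = 3.42×10^-7 m⁴; J_DE = π(0.0640)⁴/32 = 1.65×10^-6 m⁴.
θ = (T/G)·Σ L_i/J_i = (1130/76.2×10⁹)·(0.981/1.41×10^-6 + 0.656/3.39×10^-7 + 0.728/3.42×10^-7 + 0.307/1.65×10^-6) = 0.07331 rad.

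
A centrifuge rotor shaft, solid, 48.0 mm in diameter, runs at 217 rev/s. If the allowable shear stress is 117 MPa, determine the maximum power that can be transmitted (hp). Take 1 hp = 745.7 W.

4650 hp

J = πd⁴/32 = π(0.0480)⁴/32 = 5.212×10^-7 m⁴.
T_max = τ_allow·J/r = 1.17×10^8 × 5.212×10^-7 / 0.0240 = 2541 N·m.
ω = 2π·217 = 1363 rad/s, so P_max = T_max·ω = 3.464×10^6 W.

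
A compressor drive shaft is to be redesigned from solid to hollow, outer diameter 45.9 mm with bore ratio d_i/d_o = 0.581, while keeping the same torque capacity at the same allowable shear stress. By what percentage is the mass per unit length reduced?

28.2 %

Equal τ_max and T ⇒ the solid shaft needs d_s³ = d_o³(1−k⁴), so d_s = 45.9·(1−0.581⁴)^(1/3) = 44.09 mm.
Area ratio A_h/A_s = d_o²(1−k²)/d_s² = (1−k²)/(1−k⁴)^(2/3) = 0.7181.
Mass saving = 1 − 0.7181 = 28.2 %.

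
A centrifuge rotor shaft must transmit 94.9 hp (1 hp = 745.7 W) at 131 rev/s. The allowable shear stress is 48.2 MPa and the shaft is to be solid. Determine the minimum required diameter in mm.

ω = 2π·131 = 823.1 rad/s, so T = P/ω = 94.9×745.7 / 823.1 = 85.98 N·m.
For a solid shaft τ_max = 16T/(πd³), so d = (16T/(π τ_allow))^(1/3) = (16·85.98/(π·4.82×10^7))^(1/3) = 0.02087 m.

20.9 mm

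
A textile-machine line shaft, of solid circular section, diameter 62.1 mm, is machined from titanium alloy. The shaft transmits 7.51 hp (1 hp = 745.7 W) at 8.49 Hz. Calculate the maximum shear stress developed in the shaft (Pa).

ω = 2π·8.49 = 53.34 rad/s, so T = P/ω = 7.51×745.7 / 53.34 = 105.0 N·m.
J = πd⁴/32 = π(0.0621)⁴/32 = 1.460×10^-6 m⁴.
τ_max = T·r/J = 105.0 × 0.0311 / 1.460×10^-6 = 2.233×10^6 Pa.

2.23e6 Pa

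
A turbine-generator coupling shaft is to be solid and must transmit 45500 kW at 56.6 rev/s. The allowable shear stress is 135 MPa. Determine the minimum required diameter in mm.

169 mm

ω = 2π·56.6 = 355.6 rad/s, so T = P/ω = 45500×10³ / 355.6 = 127900 N·m.
For a solid shaft τ_max = 16T/(πd³), so d = (16T/(π τ_allow))^(1/3) = (16·127900/(π·1.35×10^8))^(1/3) = 0.1690 m.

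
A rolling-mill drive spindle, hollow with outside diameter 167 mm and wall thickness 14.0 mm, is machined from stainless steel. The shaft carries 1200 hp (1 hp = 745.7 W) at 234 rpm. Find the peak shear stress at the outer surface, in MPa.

ω = 2π·234/60 = 24.50 rad/s, so T = P/ω = 1200×745.7 / 24.50 = 36520 N·m.
J = π(d_o⁴ − d_i⁴)/32 = π(0.167⁴ − 0.139⁴)/32 = 3.971×10^-5 m⁴.
τ_max = T·r/J = 36520 × 0.0835 / 3.971×10^-5 = 7.678×10^7 Pa.

76.8 MPa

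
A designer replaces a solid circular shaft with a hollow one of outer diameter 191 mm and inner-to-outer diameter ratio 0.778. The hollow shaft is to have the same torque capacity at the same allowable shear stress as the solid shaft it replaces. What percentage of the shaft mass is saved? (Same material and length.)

46.5 %

Equal τ_max and T ⇒ the solid shaft needs d_s³ = d_o³(1−k⁴), so d_s = 191·(1−0.778⁴)^(1/3) = 164.1 mm.
Area ratio A_h/A_s = d_o²(1−k²)/d_s² = (1−k²)/(1−k⁴)^(2/3) = 0.5350.
Mass saving = 1 − 0.5350 = 46.5 %.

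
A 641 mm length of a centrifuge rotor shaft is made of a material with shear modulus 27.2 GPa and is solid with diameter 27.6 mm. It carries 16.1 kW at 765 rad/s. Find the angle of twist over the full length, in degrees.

ω = 765 rad/s, so T = P/ω = 16.1×10³ / 765.0 = 21.05 N·m.
J = πd⁴/32 = π(0.0276)⁴/32 = 5.697×10^-8 m⁴.
θ = T·L/(G·J) = 21.05 × 0.641 / (27.2×10⁹ × 5.697×10^-8) = 8.706×10^-3 rad.

0.499°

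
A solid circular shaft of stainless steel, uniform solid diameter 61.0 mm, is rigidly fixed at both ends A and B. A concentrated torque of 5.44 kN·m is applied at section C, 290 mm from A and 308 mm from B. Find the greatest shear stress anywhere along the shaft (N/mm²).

62.9 N/mm²

With uniform GJ and both ends fixed, compatibility θ_AC = θ_CB gives T_A·a = T_B·b, together with T_A + T_B = T₀.
T_A = T₀·b/(a+b) = 5440·308/598.0 = 2802 N·m; T_B = 2638 N·m.
τ in each portion: τ_AC = 6.29×10^7 Pa, τ_CB = 5.92×10^7 Pa; maximum is in AC.
τ_max = T_AC·r/J = 2802·0.0305/1.36×10^-6 = 6.287×10^7 Pa.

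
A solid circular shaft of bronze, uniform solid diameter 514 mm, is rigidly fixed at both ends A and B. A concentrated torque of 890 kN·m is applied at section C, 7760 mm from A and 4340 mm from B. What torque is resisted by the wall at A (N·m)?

319000 N·m

With uniform GJ and both ends fixed, compatibility θ_AC = θ_CB gives T_A·a = T_B·b, together with T_A + T_B = T₀.
T_A = T₀·b/(a+b) = 890000·4340/12100 = 319200 N·m; T_B = 570800 N·m.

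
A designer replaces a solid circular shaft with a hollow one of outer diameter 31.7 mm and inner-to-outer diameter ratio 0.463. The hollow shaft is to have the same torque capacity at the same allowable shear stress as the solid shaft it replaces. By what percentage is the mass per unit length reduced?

Equal τ_max and T ⇒ the solid shaft needs d_s³ = d_o³(1−k⁴), so d_s = 31.7·(1−0.463⁴)^(1/3) = 31.21 mm.
Area ratio A_h/A_s = d_o²(1−k²)/d_s² = (1−k²)/(1−k⁴)^(2/3) = 0.8107.
Mass saving = 1 − 0.8107 = 18.9 %.

18.9 %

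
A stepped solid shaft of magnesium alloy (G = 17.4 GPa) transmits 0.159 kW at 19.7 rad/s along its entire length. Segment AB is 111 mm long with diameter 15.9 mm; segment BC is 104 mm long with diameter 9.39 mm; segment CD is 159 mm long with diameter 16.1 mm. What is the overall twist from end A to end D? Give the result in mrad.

82.6 mrad

ω = 19.7 rad/s, so T = P/ω = 0.159×10³ / 19.70 = 8.071 N·m.
J_AB = π(0.0159)⁴/32 = 6.27×10^-9 m⁴; J_BC = π(0.00939)⁴/32 = 7.63×10^-10 m⁴; J_CD = π(0.0161)⁴/32 = 6.60×10^-9 m⁴.
θ = (T/G)·Σ L_i/J_i = (8.071/17.4×10⁹)·(0.111/6.27×10^-9 + 0.104/7.63×10^-10 + 0.159/6.60×10^-9) = 0.08259 rad.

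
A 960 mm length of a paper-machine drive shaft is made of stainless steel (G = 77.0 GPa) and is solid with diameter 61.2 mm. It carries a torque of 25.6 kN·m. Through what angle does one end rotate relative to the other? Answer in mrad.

232 mrad

J = πd⁴/32 = π(0.0612)⁴/32 = 1.377×10^-6 m⁴.
θ = T·L/(G·J) = 25600 × 0.960 / (77.0×10⁹ × 1.377×10^-6) = 0.2317 rad.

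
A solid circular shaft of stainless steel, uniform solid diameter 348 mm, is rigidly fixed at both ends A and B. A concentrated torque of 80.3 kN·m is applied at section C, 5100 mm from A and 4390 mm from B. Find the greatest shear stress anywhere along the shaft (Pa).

5.21e6 Pa

With uniform GJ and both ends fixed, compatibility θ_AC = θ_CB gives T_A·a = T_B·b, together with T_A + T_B = T₀.
T_A = T₀·b/(a+b) = 80300·4390/9490 = 37150 N·m; T_B = 43150 N·m.
τ in each portion: τ_AC = 4.49×10^6 Pa, τ_CB = 5.21×10^6 Pa; maximum is in CB.
τ_max = T_CB·r/J = 43150·0.174/1.44×10^-3 = 5.215×10^6 Pa.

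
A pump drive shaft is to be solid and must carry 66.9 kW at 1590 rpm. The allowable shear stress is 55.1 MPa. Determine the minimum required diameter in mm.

ω = 2π·1590/60 = 166.5 rad/s, so T = P/ω = 66.9×10³ / 166.5 = 401.8 N·m.
For a solid shaft τ_max = 16T/(πd³), so d = (16T/(π τ_allow))^(1/3) = (16·401.8/(π·5.51×10^7))^(1/3) = 0.03336 m.

33.4 mm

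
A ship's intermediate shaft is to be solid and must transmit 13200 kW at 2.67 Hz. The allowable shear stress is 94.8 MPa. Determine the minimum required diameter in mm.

ω = 2π·2.67 = 16.78 rad/s, so T = P/ω = 13200×10³ / 16.78 = 786800 N·m.
For a solid shaft τ_max = 16T/(πd³), so d = (16T/(π τ_allow))^(1/3) = (16·786800/(π·9.48×10^7))^(1/3) = 0.3483 m.

348 mm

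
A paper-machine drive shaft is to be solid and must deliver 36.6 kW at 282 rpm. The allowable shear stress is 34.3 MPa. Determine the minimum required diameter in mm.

ω = 2π·282/60 = 29.53 rad/s, so T = P/ω = 36.6×10³ / 29.53 = 1239 N·m.
For a solid shaft τ_max = 16T/(πd³), so d = (16T/(π τ_allow))^(1/3) = (16·1239/(π·3.43×10^7))^(1/3) = 0.05688 m.

56.9 mm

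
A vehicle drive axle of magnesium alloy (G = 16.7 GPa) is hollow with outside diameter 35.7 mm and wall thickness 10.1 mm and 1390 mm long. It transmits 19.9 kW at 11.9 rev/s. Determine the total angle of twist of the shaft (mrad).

ω = 2π·11.9 = 74.77 rad/s, so T = P/ω = 19.9×10³ / 74.77 = 266.1 N·m.
J = π(d_o⁴ − d_i⁴)/32 = π(0.0357⁴ − 0.0155⁴)/32 = 1.538×10^-7 m⁴.
θ = T·L/(G·J) = 266.1 × 1.39 / (16.7×10⁹ × 1.538×10^-7) = 0.1440 rad.

144 mrad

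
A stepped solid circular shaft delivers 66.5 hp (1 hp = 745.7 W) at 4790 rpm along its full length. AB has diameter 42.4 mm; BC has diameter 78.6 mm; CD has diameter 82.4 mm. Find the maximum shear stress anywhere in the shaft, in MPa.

ω = 2π·4790/60 = 501.6 rad/s, so T = P/ω = 66.5×745.7 / 501.6 = 98.86 N·m.
Under the same torque, τ_max = 16T/(πd³) is largest where d is smallest — segment AB (d = 42.4 mm).
τ_max = 16·98.86/(π·(0.0424)³) = 6.605×10^6 Pa.

6.61 MPa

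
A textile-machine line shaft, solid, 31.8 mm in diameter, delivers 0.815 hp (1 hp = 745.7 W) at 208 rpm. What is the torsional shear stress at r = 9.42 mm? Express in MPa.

ω = 2π·208/60 = 21.78 rad/s, so T = P/ω = 0.815×745.7 / 21.78 = 27.90 N·m.
J = πd⁴/32 = π(0.0318)⁴/32 = 1.004×10^-7 m⁴.
Shear stress varies linearly with radius: τ = T·r/J = 27.90 × 0.00942 / 1.004×10^-7 = 2.618×10^6 Pa.

2.62 MPa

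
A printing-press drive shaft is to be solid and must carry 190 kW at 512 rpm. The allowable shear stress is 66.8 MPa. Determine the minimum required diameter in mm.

64.6 mm

ω = 2π·512/60 = 53.62 rad/s, so T = P/ω = 190×10³ / 53.62 = 3544 N·m.
For a solid shaft τ_max = 16T/(πd³), so d = (16T/(π τ_allow))^(1/3) = (16·3544/(π·6.68×10^7))^(1/3) = 0.06465 m.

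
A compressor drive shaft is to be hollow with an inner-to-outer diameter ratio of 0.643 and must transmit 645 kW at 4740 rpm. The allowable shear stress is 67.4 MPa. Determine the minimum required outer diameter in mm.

49.1 mm

ω = 2π·4740/60 = 496.4 rad/s, so T = P/ω = 645×10³ / 496.4 = 1299 N·m.
For a hollow shaft with d_i/d_o = 0.643: τ_max = 16T/(π d_o³ (1−k⁴)), so d_o = [16T/(π τ_allow (1−k⁴))]^(1/3) = [16·1299/(π·6.74×10^7·0.8291)]^(1/3) = 0.04911 m.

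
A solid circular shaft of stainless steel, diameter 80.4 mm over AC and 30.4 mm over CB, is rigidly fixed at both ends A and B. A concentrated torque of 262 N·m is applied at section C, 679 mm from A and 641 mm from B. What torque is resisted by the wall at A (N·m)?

256 N·m

Compatibility: T_A·a/J_AC = T_B·b/J_CB with T_A + T_B = T₀.
J_AC = 4.10×10^-6 m⁴, J_CB = 8.38×10^-8 m⁴, so T_A = T₀·(J_AC/a)/((J_AC/a)+(J_CB/b)) = 256.4 N·m, T_B = 5.552 N·m.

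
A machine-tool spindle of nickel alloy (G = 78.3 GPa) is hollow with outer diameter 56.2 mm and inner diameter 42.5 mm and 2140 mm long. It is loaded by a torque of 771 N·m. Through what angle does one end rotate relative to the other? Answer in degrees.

1.83°

J = π(d_o⁴ − d_i⁴)/32 = π(0.0562⁴ − 0.0425⁴)/32 = 6.591×10^-7 m⁴.
θ = T·L/(G·J) = 771.0 × 2.14 / (78.3×10⁹ × 6.591×10^-7) = 0.03197 rad.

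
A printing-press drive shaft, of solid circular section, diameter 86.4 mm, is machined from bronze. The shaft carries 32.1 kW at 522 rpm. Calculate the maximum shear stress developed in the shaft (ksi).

0.673 ksi

ω = 2π·522/60 = 54.66 rad/s, so T = P/ω = 32.1×10³ / 54.66 = 587.2 N·m.
J = πd⁴/32 = π(0.0864)⁴/32 = 5.471×10^-6 m⁴.
τ_max = T·r/J = 587.2 × 0.0432 / 5.471×10^-6 = 4.637×10^6 Pa.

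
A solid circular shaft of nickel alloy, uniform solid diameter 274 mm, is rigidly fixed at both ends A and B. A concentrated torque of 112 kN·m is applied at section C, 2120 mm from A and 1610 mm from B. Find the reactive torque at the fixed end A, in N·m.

With uniform GJ and both ends fixed, compatibility θ_AC = θ_CB gives T_A·a = T_B·b, together with T_A + T_B = T₀.
T_A = T₀·b/(a+b) = 112000·1610/3730 = 48340 N·m; T_B = 63660 N·m.

48300 N·m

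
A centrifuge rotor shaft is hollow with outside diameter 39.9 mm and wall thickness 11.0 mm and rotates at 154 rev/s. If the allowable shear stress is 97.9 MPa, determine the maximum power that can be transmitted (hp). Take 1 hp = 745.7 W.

J = π(d_o⁴ − d_i⁴)/32 = π(0.0399⁴ − 0.0179⁴)/32 = 2.387×10^-7 m⁴.
T_max = τ_allow·J/r = 9.79×10^7 × 2.387×10^-7 / 0.0199 = 1172 N·m.
ω = 2π·154 = 967.6 rad/s, so P_max = T_max·ω = 1.134×10^6 W.

1520 hp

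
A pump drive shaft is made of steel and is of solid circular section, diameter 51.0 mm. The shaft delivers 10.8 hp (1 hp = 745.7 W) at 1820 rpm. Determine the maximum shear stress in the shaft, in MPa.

ω = 2π·1820/60 = 190.6 rad/s, so T = P/ω = 10.8×745.7 / 190.6 = 42.26 N·m.
J = πd⁴/32 = π(0.0510)⁴/32 = 6.642×10^-7 m⁴.
τ_max = T·r/J = 42.26 × 0.0255 / 6.642×10^-7 = 1.622×10^6 Pa.

1.62 MPa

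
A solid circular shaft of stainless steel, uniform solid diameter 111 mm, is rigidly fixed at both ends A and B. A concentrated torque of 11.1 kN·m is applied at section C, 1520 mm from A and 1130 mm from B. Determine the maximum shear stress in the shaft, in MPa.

23.7 MPa

With uniform GJ and both ends fixed, compatibility θ_AC = θ_CB gives T_A·a = T_B·b, together with T_A + T_B = T₀.
T_A = T₀·b/(a+b) = 11100·1130/2650 = 4733 N·m; T_B = 6367 N·m.
τ in each portion: τ_AC = 1.76×10^7 Pa, τ_CB = 2.37×10^7 Pa; maximum is in CB.
τ_max = T_CB·r/J = 6367·0.0555/1.49×10^-5 = 2.371×10^7 Pa.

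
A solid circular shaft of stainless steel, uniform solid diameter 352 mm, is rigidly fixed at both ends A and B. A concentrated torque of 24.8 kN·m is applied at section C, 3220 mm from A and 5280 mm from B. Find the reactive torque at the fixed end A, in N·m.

With uniform GJ and both ends fixed, compatibility θ_AC = θ_CB gives T_A·a = T_B·b, together with T_A + T_B = T₀.
T_A = T₀·b/(a+b) = 24800·5280/8500 = 15410 N·m; T_B = 9395 N·m.

15400 N·m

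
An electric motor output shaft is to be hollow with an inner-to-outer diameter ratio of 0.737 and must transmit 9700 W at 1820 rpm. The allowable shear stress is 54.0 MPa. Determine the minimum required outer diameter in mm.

19.0 mm

ω = 2π·1820/60 = 190.6 rad/s, so T = P/ω = 9700 / 190.6 = 50.89 N·m.
For a hollow shaft with d_i/d_o = 0.737: τ_max = 16T/(π d_o³ (1−k⁴)), so d_o = [16T/(π τ_allow (1−k⁴))]^(1/3) = [16·50.89/(π·5.40×10^7·0.7050)]^(1/3) = 0.01895 m.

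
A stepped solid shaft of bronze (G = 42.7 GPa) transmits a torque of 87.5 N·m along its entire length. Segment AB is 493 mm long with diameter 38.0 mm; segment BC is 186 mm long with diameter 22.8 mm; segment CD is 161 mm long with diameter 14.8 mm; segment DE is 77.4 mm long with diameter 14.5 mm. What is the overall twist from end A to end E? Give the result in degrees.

J_AB = π(0.0380)⁴/32 = 2.05×10^-7 m⁴; J_BC = π(0.0228)⁴/32 = 2.65×10^-8 m⁴; J_CD = π(0.0148)⁴/32 = 4.71×10^-9 m⁴; J_DE = π(0.0145)⁴/32 = 4.34×10^-9 m⁴.
θ = (T/G)·Σ L_i/J_i = (87.50/42.7×10⁹)·(0.493/2.05×10^-7 + 0.186/2.65×10^-8 + 0.161/4.71×10^-9 + 0.0774/4.34×10^-9) = 0.1259 rad.

7.21°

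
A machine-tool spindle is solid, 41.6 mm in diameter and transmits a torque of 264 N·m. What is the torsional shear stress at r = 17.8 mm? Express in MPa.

J = πd⁴/32 = π(0.0416)⁴/32 = 2.940×10^-7 m⁴.
Shear stress varies linearly with radius: τ = T·r/J = 264.0 × 0.0178 / 2.940×10^-7 = 1.598×10^7 Pa.

16.0 MPa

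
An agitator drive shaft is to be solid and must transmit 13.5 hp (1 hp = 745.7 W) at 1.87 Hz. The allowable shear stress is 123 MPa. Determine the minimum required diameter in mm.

ω = 2π·1.87 = 11.75 rad/s, so T = P/ω = 13.5×745.7 / 11.75 = 856.8 N·m.
For a solid shaft τ_max = 16T/(πd³), so d = (16T/(π τ_allow))^(1/3) = (16·856.8/(π·1.23×10^8))^(1/3) = 0.03286 m.

32.9 mm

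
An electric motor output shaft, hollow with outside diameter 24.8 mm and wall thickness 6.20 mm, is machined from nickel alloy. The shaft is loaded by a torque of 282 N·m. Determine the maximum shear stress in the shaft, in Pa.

J = π(d_o⁴ − d_i⁴)/32 = π(0.0248⁴ − 0.0124⁴)/32 = 3.482×10^-8 m⁴.
τ_max = T·r/J = 282.0 × 0.0124 / 3.482×10^-8 = 1.004×10^8 Pa.

1.00e8 Pa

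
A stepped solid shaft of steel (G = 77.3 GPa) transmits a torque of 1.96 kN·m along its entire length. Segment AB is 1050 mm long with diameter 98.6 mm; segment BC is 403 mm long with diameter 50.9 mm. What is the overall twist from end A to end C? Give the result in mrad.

18.4 mrad

J_AB = π(0.0986)⁴/32 = 9.28×10^-6 m⁴; J_BC = π(0.0509)⁴/32 = 6.59×10^-7 m⁴.
θ = (T/G)·Σ L_i/J_i = (1960/77.3×10⁹)·(1.05/9.28×10^-6 + 0.403/6.59×10^-7) = 0.01838 rad.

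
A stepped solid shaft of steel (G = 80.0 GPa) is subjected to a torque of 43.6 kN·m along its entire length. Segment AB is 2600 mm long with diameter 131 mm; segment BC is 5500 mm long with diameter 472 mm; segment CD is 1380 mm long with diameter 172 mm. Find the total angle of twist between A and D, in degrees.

3.34°

J_AB = π(0.131)⁴/32 = 2.89×10^-5 m⁴; J_BC = π(0.472)⁴/32 = 4.87×10^-3 m⁴; J_CD = π(0.172)⁴/32 = 8.59×10^-5 m⁴.
θ = (T/G)·Σ L_i/J_i = (43600/80.0×10⁹)·(2.60/2.89×10^-5 + 5.50/4.87×10^-3 + 1.38/8.59×10^-5) = 0.05838 rad.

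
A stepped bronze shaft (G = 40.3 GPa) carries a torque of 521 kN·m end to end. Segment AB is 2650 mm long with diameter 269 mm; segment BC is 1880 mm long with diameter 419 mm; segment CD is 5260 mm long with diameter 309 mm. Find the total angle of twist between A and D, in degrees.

J_AB = π(0.269)⁴/32 = 5.14×10^-4 m⁴; J_BC = π(0.419)⁴/32 = 3.03×10^-3 m⁴; J_CD = π(0.309)⁴/32 = 8.95×10^-4 m⁴.
θ = (T/G)·Σ L_i/J_i = (521000/40.3×10⁹)·(2.65/5.14×10^-4 + 1.88/3.03×10^-3 + 5.26/8.95×10^-4) = 0.1507 rad.

8.63°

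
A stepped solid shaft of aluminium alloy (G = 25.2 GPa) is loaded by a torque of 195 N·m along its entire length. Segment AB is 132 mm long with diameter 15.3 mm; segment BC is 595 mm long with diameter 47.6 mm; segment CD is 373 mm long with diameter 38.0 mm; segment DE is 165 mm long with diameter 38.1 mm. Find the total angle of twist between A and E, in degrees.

J_AB = π(0.0153)⁴/32 = 5.38×10^-9 m⁴; J_BC = π(0.0476)⁴/32 = 5.04×10^-7 m⁴; J_CD = π(0.0380)⁴/32 = 2.05×10^-7 m⁴; J_DE = π(0.0381)⁴/32 = 2.07×10^-7 m⁴.
θ = (T/G)·Σ L_i/J_i = (195.0/25.2×10⁹)·(0.132/5.38×10^-9 + 0.595/5.04×10^-7 + 0.373/2.05×10^-7 + 0.165/2.07×10^-7) = 0.2193 rad.

12.6°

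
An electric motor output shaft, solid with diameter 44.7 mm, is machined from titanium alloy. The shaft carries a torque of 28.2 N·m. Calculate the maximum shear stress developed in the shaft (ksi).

J = πd⁴/32 = π(0.0447)⁴/32 = 3.919×10^-7 m⁴.
τ_max = T·r/J = 28.20 × 0.0224 / 3.919×10^-7 = 1.608×10^6 Pa.

0.233 ksi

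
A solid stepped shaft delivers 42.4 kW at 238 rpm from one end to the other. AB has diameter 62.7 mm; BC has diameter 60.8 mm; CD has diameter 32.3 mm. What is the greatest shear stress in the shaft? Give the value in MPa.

257 MPa

ω = 2π·238/60 = 24.92 rad/s, so T = P/ω = 42.4×10³ / 24.92 = 1701 N·m.
Under the same torque, τ_max = 16T/(πd³) is largest where d is smallest — segment CD (d = 32.3 mm).
τ_max = 16·1701/(π·(0.0323)³) = 2.571×10^8 Pa.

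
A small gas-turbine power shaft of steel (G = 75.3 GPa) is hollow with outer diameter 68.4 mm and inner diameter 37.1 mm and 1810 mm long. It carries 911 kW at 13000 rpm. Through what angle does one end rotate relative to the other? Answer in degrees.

0.470°

ω = 2π·13000/60 = 1361 rad/s, so T = P/ω = 911×10³ / 1361 = 669.2 N·m.
J = π(d_o⁴ − d_i⁴)/32 = π(0.0684⁴ − 0.0371⁴)/32 = 1.963×10^-6 m⁴.
θ = T·L/(G·J) = 669.2 × 1.81 / (75.3×10⁹ × 1.963×10^-6) = 8.194×10^-3 rad.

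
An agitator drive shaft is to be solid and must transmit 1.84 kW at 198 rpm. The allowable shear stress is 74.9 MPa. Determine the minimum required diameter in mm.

ω = 2π·198/60 = 20.73 rad/s, so T = P/ω = 1.84×10³ / 20.73 = 88.74 N·m.
For a solid shaft τ_max = 16T/(πd³), so d = (16T/(π τ_allow))^(1/3) = (16·88.74/(π·7.49×10^7))^(1/3) = 0.01821 m.

18.2 mm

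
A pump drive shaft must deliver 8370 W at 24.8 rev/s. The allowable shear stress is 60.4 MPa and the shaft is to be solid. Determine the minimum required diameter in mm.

ω = 2π·24.8 = 155.8 rad/s, so T = P/ω = 8370 / 155.8 = 53.71 N·m.
For a solid shaft τ_max = 16T/(πd³), so d = (16T/(π τ_allow))^(1/3) = (16·53.71/(π·6.04×10^7))^(1/3) = 0.01655 m.

16.5 mm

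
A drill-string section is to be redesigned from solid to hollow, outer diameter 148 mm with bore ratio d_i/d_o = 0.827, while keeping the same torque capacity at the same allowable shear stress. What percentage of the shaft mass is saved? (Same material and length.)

51.9 %

Equal τ_max and T ⇒ the solid shaft needs d_s³ = d_o³(1−k⁴), so d_s = 148·(1−0.827⁴)^(1/3) = 119.9 mm.
Area ratio A_h/A_s = d_o²(1−k²)/d_s² = (1−k²)/(1−k⁴)^(2/3) = 0.4813.
Mass saving = 1 − 0.4813 = 51.9 %.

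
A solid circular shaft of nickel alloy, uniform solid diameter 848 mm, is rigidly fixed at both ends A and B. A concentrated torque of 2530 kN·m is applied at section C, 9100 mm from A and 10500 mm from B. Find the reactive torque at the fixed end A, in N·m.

With uniform GJ and both ends fixed, compatibility θ_AC = θ_CB gives T_A·a = T_B·b, together with T_A + T_B = T₀.
T_A = T₀·b/(a+b) = 2.530e6·10500/19600 = 1.355e6 N·m; T_B = 1.175e6 N·m.

1.36e6 N·m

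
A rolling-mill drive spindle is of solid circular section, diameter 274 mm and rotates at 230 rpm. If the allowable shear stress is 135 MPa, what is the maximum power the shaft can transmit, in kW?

13100 kW

J = πd⁴/32 = π(0.274)⁴/32 = 5.534×10^-4 m⁴.
T_max = τ_allow·J/r = 1.35×10^8 × 5.534×10^-4 / 0.137 = 545300 N·m.
ω = 2π·230/60 = 24.09 rad/s, so P_max = T_max·ω = 1.313×10^7 W.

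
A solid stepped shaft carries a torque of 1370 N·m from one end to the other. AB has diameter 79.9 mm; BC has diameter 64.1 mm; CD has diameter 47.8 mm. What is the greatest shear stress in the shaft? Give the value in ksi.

9.27 ksi

Under the same torque, τ_max = 16T/(πd³) is largest where d is smallest — segment CD (d = 47.8 mm).
τ_max = 16·1370/(π·(0.0478)³) = 6.389×10^7 Pa.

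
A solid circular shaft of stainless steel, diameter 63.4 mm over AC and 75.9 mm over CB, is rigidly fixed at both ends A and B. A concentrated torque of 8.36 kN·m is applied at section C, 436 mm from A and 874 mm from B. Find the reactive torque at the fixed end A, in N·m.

Compatibility: T_A·a/J_AC = T_B·b/J_CB with T_A + T_B = T₀.
J_AC = 1.59×10^-6 m⁴, J_CB = 3.26×10^-6 m⁴, so T_A = T₀·(J_AC/a)/((J_AC/a)+(J_CB/b)) = 4129 N·m, T_B = 4231 N·m.

4130 N·m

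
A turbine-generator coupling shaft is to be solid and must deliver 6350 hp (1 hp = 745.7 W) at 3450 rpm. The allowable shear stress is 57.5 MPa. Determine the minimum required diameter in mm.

ω = 2π·3450/60 = 361.3 rad/s, so T = P/ω = 6350×745.7 / 361.3 = 13110 N·m.
For a solid shaft τ_max = 16T/(πd³), so d = (16T/(π τ_allow))^(1/3) = (16·13110/(π·5.75×10^7))^(1/3) = 0.1051 m.

105 mm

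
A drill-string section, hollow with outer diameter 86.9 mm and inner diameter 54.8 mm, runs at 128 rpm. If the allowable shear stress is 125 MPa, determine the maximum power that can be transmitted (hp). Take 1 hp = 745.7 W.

244 hp

J = π(d_o⁴ − d_i⁴)/32 = π(0.0869⁴ − 0.0548⁴)/32 = 4.713×10^-6 m⁴.
T_max = τ_allow·J/r = 1.25×10^8 × 4.713×10^-6 / 0.0435 = 13560 N·m.
ω = 2π·128/60 = 13.40 rad/s, so P_max = T_max·ω = 1.818×10^5 W.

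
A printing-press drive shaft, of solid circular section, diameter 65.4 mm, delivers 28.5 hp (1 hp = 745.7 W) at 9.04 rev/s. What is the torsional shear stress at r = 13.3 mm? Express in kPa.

2770 kPa

ω = 2π·9.04 = 56.80 rad/s, so T = P/ω = 28.5×745.7 / 56.80 = 374.2 N·m.
J = πd⁴/32 = π(0.0654)⁴/32 = 1.796×10^-6 m⁴.
Shear stress varies linearly with radius: τ = T·r/J = 374.2 × 0.0133 / 1.796×10^-6 = 2.771×10^6 Pa.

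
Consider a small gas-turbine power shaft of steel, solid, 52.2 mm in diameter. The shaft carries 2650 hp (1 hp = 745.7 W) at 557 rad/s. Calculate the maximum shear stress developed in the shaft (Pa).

ω = 557 rad/s, so T = P/ω = 2650×745.7 / 557.0 = 3548 N·m.
J = πd⁴/32 = π(0.0522)⁴/32 = 7.289×10^-7 m⁴.
τ_max = T·r/J = 3548 × 0.0261 / 7.289×10^-7 = 1.270×10^8 Pa.

1.27e8 Pa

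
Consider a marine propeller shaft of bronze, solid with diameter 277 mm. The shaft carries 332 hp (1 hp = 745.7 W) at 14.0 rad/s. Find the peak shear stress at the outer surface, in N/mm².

ω = 14.0 rad/s, so T = P/ω = 332×745.7 / 14.00 = 17680 N·m.
J = πd⁴/32 = π(0.277)⁴/32 = 5.780×10^-4 m⁴.
τ_max = T·r/J = 17680 × 0.139 / 5.780×10^-4 = 4.237×10^6 Pa.

4.24 N/mm²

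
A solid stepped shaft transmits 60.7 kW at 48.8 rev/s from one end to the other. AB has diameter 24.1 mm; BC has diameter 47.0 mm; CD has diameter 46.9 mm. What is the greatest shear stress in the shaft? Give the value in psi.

ω = 2π·48.8 = 306.6 rad/s, so T = P/ω = 60.7×10³ / 306.6 = 198.0 N·m.
Under the same torque, τ_max = 16T/(πd³) is largest where d is smallest — segment AB (d = 24.1 mm).
τ_max = 16·198.0/(π·(0.0241)³) = 7.203×10^7 Pa.

10400 psi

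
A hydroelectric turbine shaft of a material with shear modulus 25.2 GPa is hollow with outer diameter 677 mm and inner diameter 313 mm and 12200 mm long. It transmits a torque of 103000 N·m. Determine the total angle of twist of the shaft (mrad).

J = π(d_o⁴ − d_i⁴)/32 = π(0.677⁴ − 0.313⁴)/32 = 0.01968 m⁴.
θ = T·L/(G·J) = 103000 × 12.2 / (25.2×10⁹ × 0.01968) = 2.534×10^-3 rad.

2.53 mrad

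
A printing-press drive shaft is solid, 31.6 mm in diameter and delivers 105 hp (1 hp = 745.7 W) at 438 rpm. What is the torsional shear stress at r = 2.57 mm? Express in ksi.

ω = 2π·438/60 = 45.87 rad/s, so T = P/ω = 105×745.7 / 45.87 = 1707 N·m.
J = πd⁴/32 = π(0.0316)⁴/32 = 9.789×10^-8 m⁴.
Shear stress varies linearly with radius: τ = T·r/J = 1707 × 0.00257 / 9.789×10^-8 = 4.482×10^7 Pa.

6.50 ksi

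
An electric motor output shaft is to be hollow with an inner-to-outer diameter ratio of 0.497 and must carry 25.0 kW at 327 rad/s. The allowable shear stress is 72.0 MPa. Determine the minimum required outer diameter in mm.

17.9 mm

ω = 327 rad/s, so T = P/ω = 25.0×10³ / 327.0 = 76.45 N·m.
For a hollow shaft with d_i/d_o = 0.497: τ_max = 16T/(π d_o³ (1−k⁴)), so d_o = [16T/(π τ_allow (1−k⁴))]^(1/3) = [16·76.45/(π·7.20×10^7·0.9390)]^(1/3) = 0.01792 m.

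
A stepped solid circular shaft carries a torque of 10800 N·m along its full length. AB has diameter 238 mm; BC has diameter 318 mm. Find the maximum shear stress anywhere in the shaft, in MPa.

4.08 MPa

Under the same torque, τ_max = 16T/(πd³) is largest where d is smallest — segment AB (d = 238 mm).
τ_max = 16·10800/(π·(0.238)³) = 4.080×10^6 Pa.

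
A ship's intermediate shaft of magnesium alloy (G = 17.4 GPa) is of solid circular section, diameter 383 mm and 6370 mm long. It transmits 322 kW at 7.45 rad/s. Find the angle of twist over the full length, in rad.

ω = 7.45 rad/s, so T = P/ω = 322×10³ / 7.450 = 43220 N·m.
J = πd⁴/32 = π(0.383)⁴/32 = 2.112×10^-3 m⁴.
θ = T·L/(G·J) = 43220 × 6.37 / (17.4×10⁹ × 2.112×10^-3) = 7.490×10^-3 rad.

0.00749 rad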